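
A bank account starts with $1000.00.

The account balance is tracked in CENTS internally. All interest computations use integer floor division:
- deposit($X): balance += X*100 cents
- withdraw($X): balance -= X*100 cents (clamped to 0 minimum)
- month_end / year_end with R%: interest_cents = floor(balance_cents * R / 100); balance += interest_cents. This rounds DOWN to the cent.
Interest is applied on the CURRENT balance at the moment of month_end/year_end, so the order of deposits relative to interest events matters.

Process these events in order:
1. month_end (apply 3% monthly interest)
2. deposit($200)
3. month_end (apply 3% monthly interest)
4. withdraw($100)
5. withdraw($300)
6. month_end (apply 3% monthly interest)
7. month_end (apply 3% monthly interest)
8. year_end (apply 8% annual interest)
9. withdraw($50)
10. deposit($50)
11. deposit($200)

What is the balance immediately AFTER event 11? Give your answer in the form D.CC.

Answer: 1193.25

Derivation:
After 1 (month_end (apply 3% monthly interest)): balance=$1030.00 total_interest=$30.00
After 2 (deposit($200)): balance=$1230.00 total_interest=$30.00
After 3 (month_end (apply 3% monthly interest)): balance=$1266.90 total_interest=$66.90
After 4 (withdraw($100)): balance=$1166.90 total_interest=$66.90
After 5 (withdraw($300)): balance=$866.90 total_interest=$66.90
After 6 (month_end (apply 3% monthly interest)): balance=$892.90 total_interest=$92.90
After 7 (month_end (apply 3% monthly interest)): balance=$919.68 total_interest=$119.68
After 8 (year_end (apply 8% annual interest)): balance=$993.25 total_interest=$193.25
After 9 (withdraw($50)): balance=$943.25 total_interest=$193.25
After 10 (deposit($50)): balance=$993.25 total_interest=$193.25
After 11 (deposit($200)): balance=$1193.25 total_interest=$193.25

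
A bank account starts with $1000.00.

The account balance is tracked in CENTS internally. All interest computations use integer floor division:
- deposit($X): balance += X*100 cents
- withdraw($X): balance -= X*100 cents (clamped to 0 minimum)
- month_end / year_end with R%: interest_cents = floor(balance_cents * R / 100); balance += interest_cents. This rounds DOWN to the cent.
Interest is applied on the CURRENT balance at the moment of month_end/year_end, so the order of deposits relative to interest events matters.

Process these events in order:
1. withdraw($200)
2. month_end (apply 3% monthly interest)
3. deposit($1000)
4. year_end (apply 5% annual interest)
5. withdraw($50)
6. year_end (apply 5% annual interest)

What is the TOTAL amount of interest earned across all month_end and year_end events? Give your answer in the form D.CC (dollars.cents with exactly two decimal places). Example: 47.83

After 1 (withdraw($200)): balance=$800.00 total_interest=$0.00
After 2 (month_end (apply 3% monthly interest)): balance=$824.00 total_interest=$24.00
After 3 (deposit($1000)): balance=$1824.00 total_interest=$24.00
After 4 (year_end (apply 5% annual interest)): balance=$1915.20 total_interest=$115.20
After 5 (withdraw($50)): balance=$1865.20 total_interest=$115.20
After 6 (year_end (apply 5% annual interest)): balance=$1958.46 total_interest=$208.46

Answer: 208.46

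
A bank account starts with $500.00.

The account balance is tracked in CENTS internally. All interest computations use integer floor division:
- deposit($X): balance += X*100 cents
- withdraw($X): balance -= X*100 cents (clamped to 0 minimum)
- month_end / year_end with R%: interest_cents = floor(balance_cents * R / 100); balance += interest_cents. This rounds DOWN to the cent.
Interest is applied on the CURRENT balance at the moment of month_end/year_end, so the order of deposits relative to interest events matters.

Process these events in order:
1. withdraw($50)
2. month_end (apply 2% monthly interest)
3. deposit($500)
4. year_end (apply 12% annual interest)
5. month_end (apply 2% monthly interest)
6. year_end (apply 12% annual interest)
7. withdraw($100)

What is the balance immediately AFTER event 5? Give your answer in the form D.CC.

Answer: 1095.56

Derivation:
After 1 (withdraw($50)): balance=$450.00 total_interest=$0.00
After 2 (month_end (apply 2% monthly interest)): balance=$459.00 total_interest=$9.00
After 3 (deposit($500)): balance=$959.00 total_interest=$9.00
After 4 (year_end (apply 12% annual interest)): balance=$1074.08 total_interest=$124.08
After 5 (month_end (apply 2% monthly interest)): balance=$1095.56 total_interest=$145.56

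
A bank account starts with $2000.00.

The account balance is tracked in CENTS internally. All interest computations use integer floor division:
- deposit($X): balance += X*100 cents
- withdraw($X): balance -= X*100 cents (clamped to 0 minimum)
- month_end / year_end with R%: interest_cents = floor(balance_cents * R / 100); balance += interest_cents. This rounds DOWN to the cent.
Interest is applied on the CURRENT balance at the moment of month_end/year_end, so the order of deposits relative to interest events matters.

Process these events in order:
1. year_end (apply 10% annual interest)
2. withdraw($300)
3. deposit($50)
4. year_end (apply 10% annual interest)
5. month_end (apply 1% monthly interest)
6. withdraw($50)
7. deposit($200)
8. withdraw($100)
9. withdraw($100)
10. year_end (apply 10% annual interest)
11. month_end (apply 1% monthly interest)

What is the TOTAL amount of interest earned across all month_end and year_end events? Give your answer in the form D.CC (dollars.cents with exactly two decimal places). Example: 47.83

After 1 (year_end (apply 10% annual interest)): balance=$2200.00 total_interest=$200.00
After 2 (withdraw($300)): balance=$1900.00 total_interest=$200.00
After 3 (deposit($50)): balance=$1950.00 total_interest=$200.00
After 4 (year_end (apply 10% annual interest)): balance=$2145.00 total_interest=$395.00
After 5 (month_end (apply 1% monthly interest)): balance=$2166.45 total_interest=$416.45
After 6 (withdraw($50)): balance=$2116.45 total_interest=$416.45
After 7 (deposit($200)): balance=$2316.45 total_interest=$416.45
After 8 (withdraw($100)): balance=$2216.45 total_interest=$416.45
After 9 (withdraw($100)): balance=$2116.45 total_interest=$416.45
After 10 (year_end (apply 10% annual interest)): balance=$2328.09 total_interest=$628.09
After 11 (month_end (apply 1% monthly interest)): balance=$2351.37 total_interest=$651.37

Answer: 651.37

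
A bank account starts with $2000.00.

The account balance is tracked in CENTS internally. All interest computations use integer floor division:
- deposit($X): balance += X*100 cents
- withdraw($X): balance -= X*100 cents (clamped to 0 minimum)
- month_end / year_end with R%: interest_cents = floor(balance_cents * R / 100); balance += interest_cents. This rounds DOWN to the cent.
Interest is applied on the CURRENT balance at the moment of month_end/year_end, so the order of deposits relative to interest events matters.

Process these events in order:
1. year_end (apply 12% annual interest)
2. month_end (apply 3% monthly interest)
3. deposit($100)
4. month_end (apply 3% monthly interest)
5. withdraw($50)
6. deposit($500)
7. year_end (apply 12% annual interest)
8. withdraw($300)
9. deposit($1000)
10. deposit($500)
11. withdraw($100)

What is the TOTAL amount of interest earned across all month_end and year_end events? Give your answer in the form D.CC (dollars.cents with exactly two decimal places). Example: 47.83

After 1 (year_end (apply 12% annual interest)): balance=$2240.00 total_interest=$240.00
After 2 (month_end (apply 3% monthly interest)): balance=$2307.20 total_interest=$307.20
After 3 (deposit($100)): balance=$2407.20 total_interest=$307.20
After 4 (month_end (apply 3% monthly interest)): balance=$2479.41 total_interest=$379.41
After 5 (withdraw($50)): balance=$2429.41 total_interest=$379.41
After 6 (deposit($500)): balance=$2929.41 total_interest=$379.41
After 7 (year_end (apply 12% annual interest)): balance=$3280.93 total_interest=$730.93
After 8 (withdraw($300)): balance=$2980.93 total_interest=$730.93
After 9 (deposit($1000)): balance=$3980.93 total_interest=$730.93
After 10 (deposit($500)): balance=$4480.93 total_interest=$730.93
After 11 (withdraw($100)): balance=$4380.93 total_interest=$730.93

Answer: 730.93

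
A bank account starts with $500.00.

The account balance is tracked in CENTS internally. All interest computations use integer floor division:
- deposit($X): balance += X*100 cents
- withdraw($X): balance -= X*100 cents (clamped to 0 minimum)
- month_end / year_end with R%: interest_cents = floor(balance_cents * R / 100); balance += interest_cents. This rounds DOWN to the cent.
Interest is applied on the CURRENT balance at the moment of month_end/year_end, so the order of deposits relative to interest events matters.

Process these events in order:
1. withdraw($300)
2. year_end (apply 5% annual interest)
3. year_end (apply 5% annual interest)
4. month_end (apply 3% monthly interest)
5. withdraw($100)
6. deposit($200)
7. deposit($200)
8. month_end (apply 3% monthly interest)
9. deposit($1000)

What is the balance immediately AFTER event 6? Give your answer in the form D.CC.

After 1 (withdraw($300)): balance=$200.00 total_interest=$0.00
After 2 (year_end (apply 5% annual interest)): balance=$210.00 total_interest=$10.00
After 3 (year_end (apply 5% annual interest)): balance=$220.50 total_interest=$20.50
After 4 (month_end (apply 3% monthly interest)): balance=$227.11 total_interest=$27.11
After 5 (withdraw($100)): balance=$127.11 total_interest=$27.11
After 6 (deposit($200)): balance=$327.11 total_interest=$27.11

Answer: 327.11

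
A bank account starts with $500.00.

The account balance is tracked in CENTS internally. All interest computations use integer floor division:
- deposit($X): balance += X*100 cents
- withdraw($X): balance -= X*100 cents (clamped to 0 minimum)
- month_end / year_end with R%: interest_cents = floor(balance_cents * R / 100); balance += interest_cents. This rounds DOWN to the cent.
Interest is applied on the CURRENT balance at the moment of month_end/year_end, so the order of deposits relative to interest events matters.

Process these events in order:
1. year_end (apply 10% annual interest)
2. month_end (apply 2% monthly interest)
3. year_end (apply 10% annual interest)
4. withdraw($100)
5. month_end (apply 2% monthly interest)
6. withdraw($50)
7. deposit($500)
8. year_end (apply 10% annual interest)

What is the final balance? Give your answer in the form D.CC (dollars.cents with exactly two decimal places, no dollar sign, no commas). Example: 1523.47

After 1 (year_end (apply 10% annual interest)): balance=$550.00 total_interest=$50.00
After 2 (month_end (apply 2% monthly interest)): balance=$561.00 total_interest=$61.00
After 3 (year_end (apply 10% annual interest)): balance=$617.10 total_interest=$117.10
After 4 (withdraw($100)): balance=$517.10 total_interest=$117.10
After 5 (month_end (apply 2% monthly interest)): balance=$527.44 total_interest=$127.44
After 6 (withdraw($50)): balance=$477.44 total_interest=$127.44
After 7 (deposit($500)): balance=$977.44 total_interest=$127.44
After 8 (year_end (apply 10% annual interest)): balance=$1075.18 total_interest=$225.18

Answer: 1075.18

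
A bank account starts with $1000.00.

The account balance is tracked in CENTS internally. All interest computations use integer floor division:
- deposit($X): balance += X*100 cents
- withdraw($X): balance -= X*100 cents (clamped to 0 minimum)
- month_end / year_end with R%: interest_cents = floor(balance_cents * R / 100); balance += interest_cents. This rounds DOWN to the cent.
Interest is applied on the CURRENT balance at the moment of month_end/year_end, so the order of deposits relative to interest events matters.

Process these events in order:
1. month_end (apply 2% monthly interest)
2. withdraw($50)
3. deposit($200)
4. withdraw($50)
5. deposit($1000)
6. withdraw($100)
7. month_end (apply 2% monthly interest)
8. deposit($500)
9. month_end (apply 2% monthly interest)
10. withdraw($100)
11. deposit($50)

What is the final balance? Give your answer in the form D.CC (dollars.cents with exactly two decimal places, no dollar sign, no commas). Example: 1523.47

Answer: 2561.60

Derivation:
After 1 (month_end (apply 2% monthly interest)): balance=$1020.00 total_interest=$20.00
After 2 (withdraw($50)): balance=$970.00 total_interest=$20.00
After 3 (deposit($200)): balance=$1170.00 total_interest=$20.00
After 4 (withdraw($50)): balance=$1120.00 total_interest=$20.00
After 5 (deposit($1000)): balance=$2120.00 total_interest=$20.00
After 6 (withdraw($100)): balance=$2020.00 total_interest=$20.00
After 7 (month_end (apply 2% monthly interest)): balance=$2060.40 total_interest=$60.40
After 8 (deposit($500)): balance=$2560.40 total_interest=$60.40
After 9 (month_end (apply 2% monthly interest)): balance=$2611.60 total_interest=$111.60
After 10 (withdraw($100)): balance=$2511.60 total_interest=$111.60
After 11 (deposit($50)): balance=$2561.60 total_interest=$111.60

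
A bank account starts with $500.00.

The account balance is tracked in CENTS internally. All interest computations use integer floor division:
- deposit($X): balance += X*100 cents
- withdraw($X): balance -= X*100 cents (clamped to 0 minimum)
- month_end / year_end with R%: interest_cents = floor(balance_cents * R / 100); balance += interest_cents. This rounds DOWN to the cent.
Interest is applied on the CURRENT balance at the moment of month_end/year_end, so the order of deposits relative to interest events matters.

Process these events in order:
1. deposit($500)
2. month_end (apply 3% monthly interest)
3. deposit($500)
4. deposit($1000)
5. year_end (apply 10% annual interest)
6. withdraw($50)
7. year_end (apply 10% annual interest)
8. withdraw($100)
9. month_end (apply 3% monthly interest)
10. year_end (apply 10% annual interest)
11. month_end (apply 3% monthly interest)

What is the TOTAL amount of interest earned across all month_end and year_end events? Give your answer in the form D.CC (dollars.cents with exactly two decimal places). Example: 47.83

Answer: 1041.60

Derivation:
After 1 (deposit($500)): balance=$1000.00 total_interest=$0.00
After 2 (month_end (apply 3% monthly interest)): balance=$1030.00 total_interest=$30.00
After 3 (deposit($500)): balance=$1530.00 total_interest=$30.00
After 4 (deposit($1000)): balance=$2530.00 total_interest=$30.00
After 5 (year_end (apply 10% annual interest)): balance=$2783.00 total_interest=$283.00
After 6 (withdraw($50)): balance=$2733.00 total_interest=$283.00
After 7 (year_end (apply 10% annual interest)): balance=$3006.30 total_interest=$556.30
After 8 (withdraw($100)): balance=$2906.30 total_interest=$556.30
After 9 (month_end (apply 3% monthly interest)): balance=$2993.48 total_interest=$643.48
After 10 (year_end (apply 10% annual interest)): balance=$3292.82 total_interest=$942.82
After 11 (month_end (apply 3% monthly interest)): balance=$3391.60 total_interest=$1041.60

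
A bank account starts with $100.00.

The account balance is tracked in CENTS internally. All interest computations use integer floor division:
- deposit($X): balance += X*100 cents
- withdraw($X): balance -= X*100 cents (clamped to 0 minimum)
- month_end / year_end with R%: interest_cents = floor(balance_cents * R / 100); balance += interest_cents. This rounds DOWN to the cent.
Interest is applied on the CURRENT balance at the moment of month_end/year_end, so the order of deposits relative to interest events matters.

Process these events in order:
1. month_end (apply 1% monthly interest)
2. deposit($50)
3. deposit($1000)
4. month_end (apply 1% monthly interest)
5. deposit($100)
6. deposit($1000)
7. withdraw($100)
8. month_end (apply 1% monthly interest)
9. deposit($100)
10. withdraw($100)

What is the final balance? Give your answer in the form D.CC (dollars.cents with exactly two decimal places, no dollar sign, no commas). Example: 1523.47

After 1 (month_end (apply 1% monthly interest)): balance=$101.00 total_interest=$1.00
After 2 (deposit($50)): balance=$151.00 total_interest=$1.00
After 3 (deposit($1000)): balance=$1151.00 total_interest=$1.00
After 4 (month_end (apply 1% monthly interest)): balance=$1162.51 total_interest=$12.51
After 5 (deposit($100)): balance=$1262.51 total_interest=$12.51
After 6 (deposit($1000)): balance=$2262.51 total_interest=$12.51
After 7 (withdraw($100)): balance=$2162.51 total_interest=$12.51
After 8 (month_end (apply 1% monthly interest)): balance=$2184.13 total_interest=$34.13
After 9 (deposit($100)): balance=$2284.13 total_interest=$34.13
After 10 (withdraw($100)): balance=$2184.13 total_interest=$34.13

Answer: 2184.13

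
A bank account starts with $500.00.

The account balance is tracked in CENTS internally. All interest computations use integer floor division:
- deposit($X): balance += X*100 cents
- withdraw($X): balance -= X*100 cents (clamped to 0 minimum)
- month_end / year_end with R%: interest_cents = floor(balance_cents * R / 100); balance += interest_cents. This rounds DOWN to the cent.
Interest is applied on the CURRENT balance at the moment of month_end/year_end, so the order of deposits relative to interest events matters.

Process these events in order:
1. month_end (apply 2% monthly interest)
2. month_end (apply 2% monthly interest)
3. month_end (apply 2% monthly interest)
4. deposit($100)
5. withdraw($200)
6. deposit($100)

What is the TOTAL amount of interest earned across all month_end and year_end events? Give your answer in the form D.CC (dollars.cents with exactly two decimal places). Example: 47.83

Answer: 30.60

Derivation:
After 1 (month_end (apply 2% monthly interest)): balance=$510.00 total_interest=$10.00
After 2 (month_end (apply 2% monthly interest)): balance=$520.20 total_interest=$20.20
After 3 (month_end (apply 2% monthly interest)): balance=$530.60 total_interest=$30.60
After 4 (deposit($100)): balance=$630.60 total_interest=$30.60
After 5 (withdraw($200)): balance=$430.60 total_interest=$30.60
After 6 (deposit($100)): balance=$530.60 total_interest=$30.60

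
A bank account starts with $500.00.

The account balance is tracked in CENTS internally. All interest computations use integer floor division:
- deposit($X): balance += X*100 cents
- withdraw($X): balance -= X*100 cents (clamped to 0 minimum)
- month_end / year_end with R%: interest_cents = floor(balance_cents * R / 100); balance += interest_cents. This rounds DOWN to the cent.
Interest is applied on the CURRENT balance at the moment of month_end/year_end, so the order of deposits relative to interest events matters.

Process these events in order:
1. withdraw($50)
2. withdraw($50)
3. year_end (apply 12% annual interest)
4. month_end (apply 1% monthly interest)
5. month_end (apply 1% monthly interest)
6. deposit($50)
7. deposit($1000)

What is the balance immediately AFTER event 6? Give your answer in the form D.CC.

After 1 (withdraw($50)): balance=$450.00 total_interest=$0.00
After 2 (withdraw($50)): balance=$400.00 total_interest=$0.00
After 3 (year_end (apply 12% annual interest)): balance=$448.00 total_interest=$48.00
After 4 (month_end (apply 1% monthly interest)): balance=$452.48 total_interest=$52.48
After 5 (month_end (apply 1% monthly interest)): balance=$457.00 total_interest=$57.00
After 6 (deposit($50)): balance=$507.00 total_interest=$57.00

Answer: 507.00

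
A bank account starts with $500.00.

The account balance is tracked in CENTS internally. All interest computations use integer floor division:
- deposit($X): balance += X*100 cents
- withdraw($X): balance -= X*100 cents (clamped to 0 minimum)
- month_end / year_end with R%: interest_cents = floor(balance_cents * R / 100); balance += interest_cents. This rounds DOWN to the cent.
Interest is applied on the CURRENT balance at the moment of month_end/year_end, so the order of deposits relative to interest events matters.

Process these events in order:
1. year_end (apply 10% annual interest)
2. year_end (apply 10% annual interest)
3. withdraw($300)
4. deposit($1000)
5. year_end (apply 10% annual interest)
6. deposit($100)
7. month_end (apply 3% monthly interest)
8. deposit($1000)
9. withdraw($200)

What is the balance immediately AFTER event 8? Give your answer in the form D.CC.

Answer: 2581.56

Derivation:
After 1 (year_end (apply 10% annual interest)): balance=$550.00 total_interest=$50.00
After 2 (year_end (apply 10% annual interest)): balance=$605.00 total_interest=$105.00
After 3 (withdraw($300)): balance=$305.00 total_interest=$105.00
After 4 (deposit($1000)): balance=$1305.00 total_interest=$105.00
After 5 (year_end (apply 10% annual interest)): balance=$1435.50 total_interest=$235.50
After 6 (deposit($100)): balance=$1535.50 total_interest=$235.50
After 7 (month_end (apply 3% monthly interest)): balance=$1581.56 total_interest=$281.56
After 8 (deposit($1000)): balance=$2581.56 total_interest=$281.56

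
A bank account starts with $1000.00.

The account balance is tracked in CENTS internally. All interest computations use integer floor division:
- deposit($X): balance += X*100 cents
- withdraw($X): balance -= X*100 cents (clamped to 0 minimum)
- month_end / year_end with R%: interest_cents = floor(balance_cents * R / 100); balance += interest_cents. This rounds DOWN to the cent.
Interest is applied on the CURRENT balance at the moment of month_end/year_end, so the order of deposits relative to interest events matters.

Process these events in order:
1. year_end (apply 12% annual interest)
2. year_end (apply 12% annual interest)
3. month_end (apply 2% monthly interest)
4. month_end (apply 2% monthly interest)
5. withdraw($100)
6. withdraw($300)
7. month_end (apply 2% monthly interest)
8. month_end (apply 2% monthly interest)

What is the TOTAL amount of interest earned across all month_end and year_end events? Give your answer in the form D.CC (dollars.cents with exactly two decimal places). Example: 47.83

After 1 (year_end (apply 12% annual interest)): balance=$1120.00 total_interest=$120.00
After 2 (year_end (apply 12% annual interest)): balance=$1254.40 total_interest=$254.40
After 3 (month_end (apply 2% monthly interest)): balance=$1279.48 total_interest=$279.48
After 4 (month_end (apply 2% monthly interest)): balance=$1305.06 total_interest=$305.06
After 5 (withdraw($100)): balance=$1205.06 total_interest=$305.06
After 6 (withdraw($300)): balance=$905.06 total_interest=$305.06
After 7 (month_end (apply 2% monthly interest)): balance=$923.16 total_interest=$323.16
After 8 (month_end (apply 2% monthly interest)): balance=$941.62 total_interest=$341.62

Answer: 341.62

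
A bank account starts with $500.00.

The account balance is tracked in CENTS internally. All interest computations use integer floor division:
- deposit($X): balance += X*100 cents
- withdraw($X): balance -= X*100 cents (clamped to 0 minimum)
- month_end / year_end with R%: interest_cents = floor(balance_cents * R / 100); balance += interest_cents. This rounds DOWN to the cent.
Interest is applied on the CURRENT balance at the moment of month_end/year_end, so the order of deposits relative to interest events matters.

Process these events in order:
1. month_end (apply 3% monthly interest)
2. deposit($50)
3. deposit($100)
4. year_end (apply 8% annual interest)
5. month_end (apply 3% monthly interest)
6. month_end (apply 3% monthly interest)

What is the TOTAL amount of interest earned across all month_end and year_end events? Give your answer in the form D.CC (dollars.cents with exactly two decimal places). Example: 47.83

Answer: 111.93

Derivation:
After 1 (month_end (apply 3% monthly interest)): balance=$515.00 total_interest=$15.00
After 2 (deposit($50)): balance=$565.00 total_interest=$15.00
After 3 (deposit($100)): balance=$665.00 total_interest=$15.00
After 4 (year_end (apply 8% annual interest)): balance=$718.20 total_interest=$68.20
After 5 (month_end (apply 3% monthly interest)): balance=$739.74 total_interest=$89.74
After 6 (month_end (apply 3% monthly interest)): balance=$761.93 total_interest=$111.93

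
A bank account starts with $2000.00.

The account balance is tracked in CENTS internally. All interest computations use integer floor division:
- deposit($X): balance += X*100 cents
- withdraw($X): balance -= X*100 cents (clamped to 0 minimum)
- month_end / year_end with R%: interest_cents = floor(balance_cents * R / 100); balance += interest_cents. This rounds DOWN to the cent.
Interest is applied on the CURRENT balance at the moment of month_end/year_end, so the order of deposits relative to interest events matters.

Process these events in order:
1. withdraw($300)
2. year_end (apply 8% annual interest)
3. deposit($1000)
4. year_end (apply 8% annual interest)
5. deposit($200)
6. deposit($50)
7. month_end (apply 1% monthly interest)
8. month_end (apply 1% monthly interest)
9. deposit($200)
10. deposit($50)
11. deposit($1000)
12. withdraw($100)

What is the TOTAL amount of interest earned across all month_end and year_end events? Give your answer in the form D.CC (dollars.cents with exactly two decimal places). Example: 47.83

After 1 (withdraw($300)): balance=$1700.00 total_interest=$0.00
After 2 (year_end (apply 8% annual interest)): balance=$1836.00 total_interest=$136.00
After 3 (deposit($1000)): balance=$2836.00 total_interest=$136.00
After 4 (year_end (apply 8% annual interest)): balance=$3062.88 total_interest=$362.88
After 5 (deposit($200)): balance=$3262.88 total_interest=$362.88
After 6 (deposit($50)): balance=$3312.88 total_interest=$362.88
After 7 (month_end (apply 1% monthly interest)): balance=$3346.00 total_interest=$396.00
After 8 (month_end (apply 1% monthly interest)): balance=$3379.46 total_interest=$429.46
After 9 (deposit($200)): balance=$3579.46 total_interest=$429.46
After 10 (deposit($50)): balance=$3629.46 total_interest=$429.46
After 11 (deposit($1000)): balance=$4629.46 total_interest=$429.46
After 12 (withdraw($100)): balance=$4529.46 total_interest=$429.46

Answer: 429.46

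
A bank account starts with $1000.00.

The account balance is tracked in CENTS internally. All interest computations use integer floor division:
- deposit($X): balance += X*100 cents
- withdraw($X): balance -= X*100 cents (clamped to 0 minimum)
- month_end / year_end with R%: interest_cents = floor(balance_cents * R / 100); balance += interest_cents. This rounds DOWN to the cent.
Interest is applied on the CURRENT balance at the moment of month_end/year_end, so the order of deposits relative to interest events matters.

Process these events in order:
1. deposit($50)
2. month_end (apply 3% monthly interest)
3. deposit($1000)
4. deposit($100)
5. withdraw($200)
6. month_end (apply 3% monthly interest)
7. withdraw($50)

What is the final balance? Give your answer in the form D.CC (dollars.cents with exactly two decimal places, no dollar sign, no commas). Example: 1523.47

After 1 (deposit($50)): balance=$1050.00 total_interest=$0.00
After 2 (month_end (apply 3% monthly interest)): balance=$1081.50 total_interest=$31.50
After 3 (deposit($1000)): balance=$2081.50 total_interest=$31.50
After 4 (deposit($100)): balance=$2181.50 total_interest=$31.50
After 5 (withdraw($200)): balance=$1981.50 total_interest=$31.50
After 6 (month_end (apply 3% monthly interest)): balance=$2040.94 total_interest=$90.94
After 7 (withdraw($50)): balance=$1990.94 total_interest=$90.94

Answer: 1990.94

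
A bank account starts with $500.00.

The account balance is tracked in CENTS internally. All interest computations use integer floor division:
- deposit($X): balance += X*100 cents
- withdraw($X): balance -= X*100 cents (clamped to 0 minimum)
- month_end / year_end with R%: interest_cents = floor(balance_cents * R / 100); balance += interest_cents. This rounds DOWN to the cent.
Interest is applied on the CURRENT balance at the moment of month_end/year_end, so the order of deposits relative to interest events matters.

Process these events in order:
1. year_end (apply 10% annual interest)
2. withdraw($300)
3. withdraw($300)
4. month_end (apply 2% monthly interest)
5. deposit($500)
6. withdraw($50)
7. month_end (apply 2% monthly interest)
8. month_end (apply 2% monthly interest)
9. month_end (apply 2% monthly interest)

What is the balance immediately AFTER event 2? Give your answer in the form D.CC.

After 1 (year_end (apply 10% annual interest)): balance=$550.00 total_interest=$50.00
After 2 (withdraw($300)): balance=$250.00 total_interest=$50.00

Answer: 250.00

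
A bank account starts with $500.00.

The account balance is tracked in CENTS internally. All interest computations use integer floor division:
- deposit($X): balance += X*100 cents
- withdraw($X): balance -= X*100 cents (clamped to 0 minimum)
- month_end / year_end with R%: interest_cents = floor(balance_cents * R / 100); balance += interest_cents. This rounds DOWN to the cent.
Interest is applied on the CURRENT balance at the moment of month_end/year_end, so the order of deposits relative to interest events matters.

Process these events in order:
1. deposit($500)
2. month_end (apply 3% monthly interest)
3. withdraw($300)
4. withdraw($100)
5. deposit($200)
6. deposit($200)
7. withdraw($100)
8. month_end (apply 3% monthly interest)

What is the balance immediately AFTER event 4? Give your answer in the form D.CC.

After 1 (deposit($500)): balance=$1000.00 total_interest=$0.00
After 2 (month_end (apply 3% monthly interest)): balance=$1030.00 total_interest=$30.00
After 3 (withdraw($300)): balance=$730.00 total_interest=$30.00
After 4 (withdraw($100)): balance=$630.00 total_interest=$30.00

Answer: 630.00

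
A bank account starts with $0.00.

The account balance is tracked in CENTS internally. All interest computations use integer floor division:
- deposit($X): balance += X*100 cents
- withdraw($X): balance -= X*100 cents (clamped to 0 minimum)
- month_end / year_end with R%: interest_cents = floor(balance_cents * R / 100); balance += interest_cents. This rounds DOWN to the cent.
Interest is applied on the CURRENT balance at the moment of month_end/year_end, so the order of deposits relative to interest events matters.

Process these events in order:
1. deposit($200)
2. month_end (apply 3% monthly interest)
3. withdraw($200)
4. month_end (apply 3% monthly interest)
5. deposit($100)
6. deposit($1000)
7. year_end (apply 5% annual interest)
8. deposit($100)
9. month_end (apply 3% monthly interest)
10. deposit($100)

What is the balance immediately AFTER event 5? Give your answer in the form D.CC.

After 1 (deposit($200)): balance=$200.00 total_interest=$0.00
After 2 (month_end (apply 3% monthly interest)): balance=$206.00 total_interest=$6.00
After 3 (withdraw($200)): balance=$6.00 total_interest=$6.00
After 4 (month_end (apply 3% monthly interest)): balance=$6.18 total_interest=$6.18
After 5 (deposit($100)): balance=$106.18 total_interest=$6.18

Answer: 106.18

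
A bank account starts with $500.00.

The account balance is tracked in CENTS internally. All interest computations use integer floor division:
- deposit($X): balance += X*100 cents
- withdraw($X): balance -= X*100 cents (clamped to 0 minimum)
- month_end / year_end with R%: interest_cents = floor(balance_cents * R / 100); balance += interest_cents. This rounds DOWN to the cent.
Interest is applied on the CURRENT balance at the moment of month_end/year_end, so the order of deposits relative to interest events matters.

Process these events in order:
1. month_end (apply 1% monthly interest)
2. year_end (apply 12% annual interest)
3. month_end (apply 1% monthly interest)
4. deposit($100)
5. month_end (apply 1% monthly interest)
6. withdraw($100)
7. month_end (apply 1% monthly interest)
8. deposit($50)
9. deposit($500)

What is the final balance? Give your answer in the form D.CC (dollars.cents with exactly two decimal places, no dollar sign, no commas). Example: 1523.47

Answer: 1133.73

Derivation:
After 1 (month_end (apply 1% monthly interest)): balance=$505.00 total_interest=$5.00
After 2 (year_end (apply 12% annual interest)): balance=$565.60 total_interest=$65.60
After 3 (month_end (apply 1% monthly interest)): balance=$571.25 total_interest=$71.25
After 4 (deposit($100)): balance=$671.25 total_interest=$71.25
After 5 (month_end (apply 1% monthly interest)): balance=$677.96 total_interest=$77.96
After 6 (withdraw($100)): balance=$577.96 total_interest=$77.96
After 7 (month_end (apply 1% monthly interest)): balance=$583.73 total_interest=$83.73
After 8 (deposit($50)): balance=$633.73 total_interest=$83.73
After 9 (deposit($500)): balance=$1133.73 total_interest=$83.73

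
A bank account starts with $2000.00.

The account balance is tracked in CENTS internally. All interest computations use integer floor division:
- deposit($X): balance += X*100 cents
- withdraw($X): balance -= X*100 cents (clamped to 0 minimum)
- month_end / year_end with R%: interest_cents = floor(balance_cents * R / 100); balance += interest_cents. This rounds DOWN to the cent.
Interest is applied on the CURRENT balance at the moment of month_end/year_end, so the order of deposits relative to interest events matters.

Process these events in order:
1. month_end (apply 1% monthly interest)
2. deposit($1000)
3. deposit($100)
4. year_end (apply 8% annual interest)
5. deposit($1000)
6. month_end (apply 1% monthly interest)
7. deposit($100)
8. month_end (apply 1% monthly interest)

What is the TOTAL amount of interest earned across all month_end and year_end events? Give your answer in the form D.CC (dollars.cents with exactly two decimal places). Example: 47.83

Answer: 358.42

Derivation:
After 1 (month_end (apply 1% monthly interest)): balance=$2020.00 total_interest=$20.00
After 2 (deposit($1000)): balance=$3020.00 total_interest=$20.00
After 3 (deposit($100)): balance=$3120.00 total_interest=$20.00
After 4 (year_end (apply 8% annual interest)): balance=$3369.60 total_interest=$269.60
After 5 (deposit($1000)): balance=$4369.60 total_interest=$269.60
After 6 (month_end (apply 1% monthly interest)): balance=$4413.29 total_interest=$313.29
After 7 (deposit($100)): balance=$4513.29 total_interest=$313.29
After 8 (month_end (apply 1% monthly interest)): balance=$4558.42 total_interest=$358.42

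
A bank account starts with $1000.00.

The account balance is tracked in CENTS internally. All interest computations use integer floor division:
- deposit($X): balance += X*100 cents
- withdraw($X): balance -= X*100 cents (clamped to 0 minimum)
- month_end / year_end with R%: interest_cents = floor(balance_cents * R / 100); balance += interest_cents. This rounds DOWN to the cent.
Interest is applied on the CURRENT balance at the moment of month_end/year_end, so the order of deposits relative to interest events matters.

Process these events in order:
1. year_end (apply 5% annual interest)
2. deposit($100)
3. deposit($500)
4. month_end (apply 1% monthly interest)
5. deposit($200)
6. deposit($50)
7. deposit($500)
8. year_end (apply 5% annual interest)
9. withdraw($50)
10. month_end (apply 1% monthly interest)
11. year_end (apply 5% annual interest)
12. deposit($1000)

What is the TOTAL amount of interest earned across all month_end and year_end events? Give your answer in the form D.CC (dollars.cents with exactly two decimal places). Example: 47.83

Answer: 337.79

Derivation:
After 1 (year_end (apply 5% annual interest)): balance=$1050.00 total_interest=$50.00
After 2 (deposit($100)): balance=$1150.00 total_interest=$50.00
After 3 (deposit($500)): balance=$1650.00 total_interest=$50.00
After 4 (month_end (apply 1% monthly interest)): balance=$1666.50 total_interest=$66.50
After 5 (deposit($200)): balance=$1866.50 total_interest=$66.50
After 6 (deposit($50)): balance=$1916.50 total_interest=$66.50
After 7 (deposit($500)): balance=$2416.50 total_interest=$66.50
After 8 (year_end (apply 5% annual interest)): balance=$2537.32 total_interest=$187.32
After 9 (withdraw($50)): balance=$2487.32 total_interest=$187.32
After 10 (month_end (apply 1% monthly interest)): balance=$2512.19 total_interest=$212.19
After 11 (year_end (apply 5% annual interest)): balance=$2637.79 total_interest=$337.79
After 12 (deposit($1000)): balance=$3637.79 total_interest=$337.79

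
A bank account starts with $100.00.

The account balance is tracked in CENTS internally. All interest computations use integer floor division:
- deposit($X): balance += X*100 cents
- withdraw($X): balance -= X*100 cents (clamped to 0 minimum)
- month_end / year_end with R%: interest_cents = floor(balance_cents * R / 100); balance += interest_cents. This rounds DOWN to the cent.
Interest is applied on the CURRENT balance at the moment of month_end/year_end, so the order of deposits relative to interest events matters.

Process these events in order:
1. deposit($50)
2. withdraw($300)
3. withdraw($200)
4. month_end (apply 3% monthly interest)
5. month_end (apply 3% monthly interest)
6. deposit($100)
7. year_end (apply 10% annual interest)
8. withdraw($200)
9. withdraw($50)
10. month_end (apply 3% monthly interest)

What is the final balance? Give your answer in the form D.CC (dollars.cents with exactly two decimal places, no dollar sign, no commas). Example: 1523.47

Answer: 0.00

Derivation:
After 1 (deposit($50)): balance=$150.00 total_interest=$0.00
After 2 (withdraw($300)): balance=$0.00 total_interest=$0.00
After 3 (withdraw($200)): balance=$0.00 total_interest=$0.00
After 4 (month_end (apply 3% monthly interest)): balance=$0.00 total_interest=$0.00
After 5 (month_end (apply 3% monthly interest)): balance=$0.00 total_interest=$0.00
After 6 (deposit($100)): balance=$100.00 total_interest=$0.00
After 7 (year_end (apply 10% annual interest)): balance=$110.00 total_interest=$10.00
After 8 (withdraw($200)): balance=$0.00 total_interest=$10.00
After 9 (withdraw($50)): balance=$0.00 total_interest=$10.00
After 10 (month_end (apply 3% monthly interest)): balance=$0.00 total_interest=$10.00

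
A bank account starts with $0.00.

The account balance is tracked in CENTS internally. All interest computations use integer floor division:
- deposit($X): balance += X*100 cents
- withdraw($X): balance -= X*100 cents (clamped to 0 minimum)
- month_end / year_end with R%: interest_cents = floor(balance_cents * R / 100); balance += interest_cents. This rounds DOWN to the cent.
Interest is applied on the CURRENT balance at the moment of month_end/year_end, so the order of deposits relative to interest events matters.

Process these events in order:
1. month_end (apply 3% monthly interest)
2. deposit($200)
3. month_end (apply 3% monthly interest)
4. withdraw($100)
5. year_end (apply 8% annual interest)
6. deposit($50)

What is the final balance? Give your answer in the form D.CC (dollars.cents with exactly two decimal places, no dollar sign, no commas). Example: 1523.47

After 1 (month_end (apply 3% monthly interest)): balance=$0.00 total_interest=$0.00
After 2 (deposit($200)): balance=$200.00 total_interest=$0.00
After 3 (month_end (apply 3% monthly interest)): balance=$206.00 total_interest=$6.00
After 4 (withdraw($100)): balance=$106.00 total_interest=$6.00
After 5 (year_end (apply 8% annual interest)): balance=$114.48 total_interest=$14.48
After 6 (deposit($50)): balance=$164.48 total_interest=$14.48

Answer: 164.48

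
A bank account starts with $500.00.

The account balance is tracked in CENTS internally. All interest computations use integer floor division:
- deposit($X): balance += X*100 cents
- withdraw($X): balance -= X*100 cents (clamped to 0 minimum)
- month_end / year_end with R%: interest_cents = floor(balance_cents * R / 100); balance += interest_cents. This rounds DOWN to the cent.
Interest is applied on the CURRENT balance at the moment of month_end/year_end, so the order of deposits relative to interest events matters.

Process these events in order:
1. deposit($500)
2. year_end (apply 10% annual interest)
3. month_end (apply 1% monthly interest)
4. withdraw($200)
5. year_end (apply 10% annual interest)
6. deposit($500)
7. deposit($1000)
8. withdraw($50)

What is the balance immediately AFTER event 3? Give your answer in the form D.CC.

Answer: 1111.00

Derivation:
After 1 (deposit($500)): balance=$1000.00 total_interest=$0.00
After 2 (year_end (apply 10% annual interest)): balance=$1100.00 total_interest=$100.00
After 3 (month_end (apply 1% monthly interest)): balance=$1111.00 total_interest=$111.00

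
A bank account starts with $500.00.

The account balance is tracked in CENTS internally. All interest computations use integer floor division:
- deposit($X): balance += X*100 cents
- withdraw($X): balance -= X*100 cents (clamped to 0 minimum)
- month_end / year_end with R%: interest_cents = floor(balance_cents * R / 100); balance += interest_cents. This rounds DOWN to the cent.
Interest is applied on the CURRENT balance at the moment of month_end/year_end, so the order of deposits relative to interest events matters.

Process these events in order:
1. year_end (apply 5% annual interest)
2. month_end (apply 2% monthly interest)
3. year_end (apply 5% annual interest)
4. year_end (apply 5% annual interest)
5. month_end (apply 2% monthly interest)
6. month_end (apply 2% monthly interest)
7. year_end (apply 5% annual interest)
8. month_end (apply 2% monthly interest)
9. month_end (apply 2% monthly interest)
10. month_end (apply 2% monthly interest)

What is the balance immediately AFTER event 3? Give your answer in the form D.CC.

After 1 (year_end (apply 5% annual interest)): balance=$525.00 total_interest=$25.00
After 2 (month_end (apply 2% monthly interest)): balance=$535.50 total_interest=$35.50
After 3 (year_end (apply 5% annual interest)): balance=$562.27 total_interest=$62.27

Answer: 562.27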